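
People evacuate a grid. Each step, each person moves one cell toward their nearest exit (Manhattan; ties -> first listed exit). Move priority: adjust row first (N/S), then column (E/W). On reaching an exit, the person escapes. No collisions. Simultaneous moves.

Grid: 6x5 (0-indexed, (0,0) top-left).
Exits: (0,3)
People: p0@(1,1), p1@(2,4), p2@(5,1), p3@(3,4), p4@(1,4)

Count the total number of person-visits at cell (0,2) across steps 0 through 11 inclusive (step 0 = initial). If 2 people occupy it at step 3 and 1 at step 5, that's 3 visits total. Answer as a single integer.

Step 0: p0@(1,1) p1@(2,4) p2@(5,1) p3@(3,4) p4@(1,4) -> at (0,2): 0 [-], cum=0
Step 1: p0@(0,1) p1@(1,4) p2@(4,1) p3@(2,4) p4@(0,4) -> at (0,2): 0 [-], cum=0
Step 2: p0@(0,2) p1@(0,4) p2@(3,1) p3@(1,4) p4@ESC -> at (0,2): 1 [p0], cum=1
Step 3: p0@ESC p1@ESC p2@(2,1) p3@(0,4) p4@ESC -> at (0,2): 0 [-], cum=1
Step 4: p0@ESC p1@ESC p2@(1,1) p3@ESC p4@ESC -> at (0,2): 0 [-], cum=1
Step 5: p0@ESC p1@ESC p2@(0,1) p3@ESC p4@ESC -> at (0,2): 0 [-], cum=1
Step 6: p0@ESC p1@ESC p2@(0,2) p3@ESC p4@ESC -> at (0,2): 1 [p2], cum=2
Step 7: p0@ESC p1@ESC p2@ESC p3@ESC p4@ESC -> at (0,2): 0 [-], cum=2
Total visits = 2

Answer: 2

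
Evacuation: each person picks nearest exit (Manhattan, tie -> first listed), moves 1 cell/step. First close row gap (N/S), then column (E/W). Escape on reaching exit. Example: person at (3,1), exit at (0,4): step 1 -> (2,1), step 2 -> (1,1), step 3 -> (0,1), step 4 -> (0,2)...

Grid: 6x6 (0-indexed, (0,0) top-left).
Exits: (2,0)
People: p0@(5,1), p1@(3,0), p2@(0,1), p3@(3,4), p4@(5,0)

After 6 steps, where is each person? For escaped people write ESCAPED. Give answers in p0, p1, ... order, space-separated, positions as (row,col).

Step 1: p0:(5,1)->(4,1) | p1:(3,0)->(2,0)->EXIT | p2:(0,1)->(1,1) | p3:(3,4)->(2,4) | p4:(5,0)->(4,0)
Step 2: p0:(4,1)->(3,1) | p1:escaped | p2:(1,1)->(2,1) | p3:(2,4)->(2,3) | p4:(4,0)->(3,0)
Step 3: p0:(3,1)->(2,1) | p1:escaped | p2:(2,1)->(2,0)->EXIT | p3:(2,3)->(2,2) | p4:(3,0)->(2,0)->EXIT
Step 4: p0:(2,1)->(2,0)->EXIT | p1:escaped | p2:escaped | p3:(2,2)->(2,1) | p4:escaped
Step 5: p0:escaped | p1:escaped | p2:escaped | p3:(2,1)->(2,0)->EXIT | p4:escaped

ESCAPED ESCAPED ESCAPED ESCAPED ESCAPED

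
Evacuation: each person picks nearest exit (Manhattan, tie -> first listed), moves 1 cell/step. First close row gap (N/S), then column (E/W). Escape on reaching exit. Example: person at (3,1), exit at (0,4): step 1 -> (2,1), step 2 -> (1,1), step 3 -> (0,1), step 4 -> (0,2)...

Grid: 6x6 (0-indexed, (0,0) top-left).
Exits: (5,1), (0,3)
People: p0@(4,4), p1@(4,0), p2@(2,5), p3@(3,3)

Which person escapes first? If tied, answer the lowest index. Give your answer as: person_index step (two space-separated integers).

Answer: 1 2

Derivation:
Step 1: p0:(4,4)->(5,4) | p1:(4,0)->(5,0) | p2:(2,5)->(1,5) | p3:(3,3)->(2,3)
Step 2: p0:(5,4)->(5,3) | p1:(5,0)->(5,1)->EXIT | p2:(1,5)->(0,5) | p3:(2,3)->(1,3)
Step 3: p0:(5,3)->(5,2) | p1:escaped | p2:(0,5)->(0,4) | p3:(1,3)->(0,3)->EXIT
Step 4: p0:(5,2)->(5,1)->EXIT | p1:escaped | p2:(0,4)->(0,3)->EXIT | p3:escaped
Exit steps: [4, 2, 4, 3]
First to escape: p1 at step 2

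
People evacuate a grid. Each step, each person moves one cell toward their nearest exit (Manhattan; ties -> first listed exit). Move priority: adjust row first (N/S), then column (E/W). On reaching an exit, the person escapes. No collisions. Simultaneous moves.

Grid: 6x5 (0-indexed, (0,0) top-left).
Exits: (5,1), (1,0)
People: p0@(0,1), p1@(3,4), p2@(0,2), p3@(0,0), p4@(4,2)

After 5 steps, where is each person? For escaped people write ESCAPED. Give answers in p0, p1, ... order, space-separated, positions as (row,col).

Step 1: p0:(0,1)->(1,1) | p1:(3,4)->(4,4) | p2:(0,2)->(1,2) | p3:(0,0)->(1,0)->EXIT | p4:(4,2)->(5,2)
Step 2: p0:(1,1)->(1,0)->EXIT | p1:(4,4)->(5,4) | p2:(1,2)->(1,1) | p3:escaped | p4:(5,2)->(5,1)->EXIT
Step 3: p0:escaped | p1:(5,4)->(5,3) | p2:(1,1)->(1,0)->EXIT | p3:escaped | p4:escaped
Step 4: p0:escaped | p1:(5,3)->(5,2) | p2:escaped | p3:escaped | p4:escaped
Step 5: p0:escaped | p1:(5,2)->(5,1)->EXIT | p2:escaped | p3:escaped | p4:escaped

ESCAPED ESCAPED ESCAPED ESCAPED ESCAPED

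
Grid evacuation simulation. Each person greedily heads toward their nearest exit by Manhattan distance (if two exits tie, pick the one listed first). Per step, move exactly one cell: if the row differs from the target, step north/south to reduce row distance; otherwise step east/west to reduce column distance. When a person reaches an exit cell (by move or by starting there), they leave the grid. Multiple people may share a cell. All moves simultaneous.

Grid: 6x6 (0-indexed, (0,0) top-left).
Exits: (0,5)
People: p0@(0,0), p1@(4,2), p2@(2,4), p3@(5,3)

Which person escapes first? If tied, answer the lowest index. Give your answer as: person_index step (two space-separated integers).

Step 1: p0:(0,0)->(0,1) | p1:(4,2)->(3,2) | p2:(2,4)->(1,4) | p3:(5,3)->(4,3)
Step 2: p0:(0,1)->(0,2) | p1:(3,2)->(2,2) | p2:(1,4)->(0,4) | p3:(4,3)->(3,3)
Step 3: p0:(0,2)->(0,3) | p1:(2,2)->(1,2) | p2:(0,4)->(0,5)->EXIT | p3:(3,3)->(2,3)
Step 4: p0:(0,3)->(0,4) | p1:(1,2)->(0,2) | p2:escaped | p3:(2,3)->(1,3)
Step 5: p0:(0,4)->(0,5)->EXIT | p1:(0,2)->(0,3) | p2:escaped | p3:(1,3)->(0,3)
Step 6: p0:escaped | p1:(0,3)->(0,4) | p2:escaped | p3:(0,3)->(0,4)
Step 7: p0:escaped | p1:(0,4)->(0,5)->EXIT | p2:escaped | p3:(0,4)->(0,5)->EXIT
Exit steps: [5, 7, 3, 7]
First to escape: p2 at step 3

Answer: 2 3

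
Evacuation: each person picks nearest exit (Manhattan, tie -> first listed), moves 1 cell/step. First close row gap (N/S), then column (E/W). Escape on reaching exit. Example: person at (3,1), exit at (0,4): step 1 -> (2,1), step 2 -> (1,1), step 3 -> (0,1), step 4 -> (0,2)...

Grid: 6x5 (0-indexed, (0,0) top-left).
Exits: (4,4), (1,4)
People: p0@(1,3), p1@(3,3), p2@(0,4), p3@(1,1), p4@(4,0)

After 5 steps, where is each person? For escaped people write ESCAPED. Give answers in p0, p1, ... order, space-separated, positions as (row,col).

Step 1: p0:(1,3)->(1,4)->EXIT | p1:(3,3)->(4,3) | p2:(0,4)->(1,4)->EXIT | p3:(1,1)->(1,2) | p4:(4,0)->(4,1)
Step 2: p0:escaped | p1:(4,3)->(4,4)->EXIT | p2:escaped | p3:(1,2)->(1,3) | p4:(4,1)->(4,2)
Step 3: p0:escaped | p1:escaped | p2:escaped | p3:(1,3)->(1,4)->EXIT | p4:(4,2)->(4,3)
Step 4: p0:escaped | p1:escaped | p2:escaped | p3:escaped | p4:(4,3)->(4,4)->EXIT

ESCAPED ESCAPED ESCAPED ESCAPED ESCAPED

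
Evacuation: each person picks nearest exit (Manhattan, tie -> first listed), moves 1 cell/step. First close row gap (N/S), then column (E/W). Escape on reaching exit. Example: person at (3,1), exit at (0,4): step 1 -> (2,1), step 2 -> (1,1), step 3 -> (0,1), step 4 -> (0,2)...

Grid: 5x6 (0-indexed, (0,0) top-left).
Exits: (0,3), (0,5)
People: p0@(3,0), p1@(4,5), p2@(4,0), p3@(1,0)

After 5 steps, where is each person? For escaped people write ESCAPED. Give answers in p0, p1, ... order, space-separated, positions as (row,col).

Step 1: p0:(3,0)->(2,0) | p1:(4,5)->(3,5) | p2:(4,0)->(3,0) | p3:(1,0)->(0,0)
Step 2: p0:(2,0)->(1,0) | p1:(3,5)->(2,5) | p2:(3,0)->(2,0) | p3:(0,0)->(0,1)
Step 3: p0:(1,0)->(0,0) | p1:(2,5)->(1,5) | p2:(2,0)->(1,0) | p3:(0,1)->(0,2)
Step 4: p0:(0,0)->(0,1) | p1:(1,5)->(0,5)->EXIT | p2:(1,0)->(0,0) | p3:(0,2)->(0,3)->EXIT
Step 5: p0:(0,1)->(0,2) | p1:escaped | p2:(0,0)->(0,1) | p3:escaped

(0,2) ESCAPED (0,1) ESCAPED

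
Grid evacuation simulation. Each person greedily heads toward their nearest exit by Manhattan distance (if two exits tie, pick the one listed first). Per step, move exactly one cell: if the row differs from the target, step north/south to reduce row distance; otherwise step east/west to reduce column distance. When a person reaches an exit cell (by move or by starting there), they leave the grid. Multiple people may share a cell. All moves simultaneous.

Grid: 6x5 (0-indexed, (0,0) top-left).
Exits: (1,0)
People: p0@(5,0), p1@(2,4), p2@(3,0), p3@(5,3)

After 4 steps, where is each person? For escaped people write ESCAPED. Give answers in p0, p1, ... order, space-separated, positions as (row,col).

Step 1: p0:(5,0)->(4,0) | p1:(2,4)->(1,4) | p2:(3,0)->(2,0) | p3:(5,3)->(4,3)
Step 2: p0:(4,0)->(3,0) | p1:(1,4)->(1,3) | p2:(2,0)->(1,0)->EXIT | p3:(4,3)->(3,3)
Step 3: p0:(3,0)->(2,0) | p1:(1,3)->(1,2) | p2:escaped | p3:(3,3)->(2,3)
Step 4: p0:(2,0)->(1,0)->EXIT | p1:(1,2)->(1,1) | p2:escaped | p3:(2,3)->(1,3)

ESCAPED (1,1) ESCAPED (1,3)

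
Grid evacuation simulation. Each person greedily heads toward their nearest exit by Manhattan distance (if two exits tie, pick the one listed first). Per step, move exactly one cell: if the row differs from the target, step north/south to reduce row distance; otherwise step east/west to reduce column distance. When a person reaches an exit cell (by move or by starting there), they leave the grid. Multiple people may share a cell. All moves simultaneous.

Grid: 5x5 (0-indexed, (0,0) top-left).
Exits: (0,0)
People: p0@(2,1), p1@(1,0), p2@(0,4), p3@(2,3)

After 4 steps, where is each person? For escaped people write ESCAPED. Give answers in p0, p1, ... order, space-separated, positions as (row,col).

Step 1: p0:(2,1)->(1,1) | p1:(1,0)->(0,0)->EXIT | p2:(0,4)->(0,3) | p3:(2,3)->(1,3)
Step 2: p0:(1,1)->(0,1) | p1:escaped | p2:(0,3)->(0,2) | p3:(1,3)->(0,3)
Step 3: p0:(0,1)->(0,0)->EXIT | p1:escaped | p2:(0,2)->(0,1) | p3:(0,3)->(0,2)
Step 4: p0:escaped | p1:escaped | p2:(0,1)->(0,0)->EXIT | p3:(0,2)->(0,1)

ESCAPED ESCAPED ESCAPED (0,1)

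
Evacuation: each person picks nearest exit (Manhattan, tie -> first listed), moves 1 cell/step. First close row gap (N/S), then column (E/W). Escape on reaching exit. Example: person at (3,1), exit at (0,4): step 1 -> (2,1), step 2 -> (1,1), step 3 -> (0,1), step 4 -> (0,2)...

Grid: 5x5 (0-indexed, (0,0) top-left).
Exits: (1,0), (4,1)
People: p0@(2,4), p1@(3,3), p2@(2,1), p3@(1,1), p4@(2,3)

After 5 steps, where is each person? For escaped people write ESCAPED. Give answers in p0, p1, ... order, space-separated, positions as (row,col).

Step 1: p0:(2,4)->(1,4) | p1:(3,3)->(4,3) | p2:(2,1)->(1,1) | p3:(1,1)->(1,0)->EXIT | p4:(2,3)->(1,3)
Step 2: p0:(1,4)->(1,3) | p1:(4,3)->(4,2) | p2:(1,1)->(1,0)->EXIT | p3:escaped | p4:(1,3)->(1,2)
Step 3: p0:(1,3)->(1,2) | p1:(4,2)->(4,1)->EXIT | p2:escaped | p3:escaped | p4:(1,2)->(1,1)
Step 4: p0:(1,2)->(1,1) | p1:escaped | p2:escaped | p3:escaped | p4:(1,1)->(1,0)->EXIT
Step 5: p0:(1,1)->(1,0)->EXIT | p1:escaped | p2:escaped | p3:escaped | p4:escaped

ESCAPED ESCAPED ESCAPED ESCAPED ESCAPED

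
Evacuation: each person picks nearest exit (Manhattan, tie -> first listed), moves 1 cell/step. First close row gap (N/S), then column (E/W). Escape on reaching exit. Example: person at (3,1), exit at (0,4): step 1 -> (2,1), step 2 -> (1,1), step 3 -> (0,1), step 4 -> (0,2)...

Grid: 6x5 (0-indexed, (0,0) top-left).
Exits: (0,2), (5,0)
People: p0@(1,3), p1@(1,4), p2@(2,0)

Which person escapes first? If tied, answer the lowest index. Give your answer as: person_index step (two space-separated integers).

Answer: 0 2

Derivation:
Step 1: p0:(1,3)->(0,3) | p1:(1,4)->(0,4) | p2:(2,0)->(3,0)
Step 2: p0:(0,3)->(0,2)->EXIT | p1:(0,4)->(0,3) | p2:(3,0)->(4,0)
Step 3: p0:escaped | p1:(0,3)->(0,2)->EXIT | p2:(4,0)->(5,0)->EXIT
Exit steps: [2, 3, 3]
First to escape: p0 at step 2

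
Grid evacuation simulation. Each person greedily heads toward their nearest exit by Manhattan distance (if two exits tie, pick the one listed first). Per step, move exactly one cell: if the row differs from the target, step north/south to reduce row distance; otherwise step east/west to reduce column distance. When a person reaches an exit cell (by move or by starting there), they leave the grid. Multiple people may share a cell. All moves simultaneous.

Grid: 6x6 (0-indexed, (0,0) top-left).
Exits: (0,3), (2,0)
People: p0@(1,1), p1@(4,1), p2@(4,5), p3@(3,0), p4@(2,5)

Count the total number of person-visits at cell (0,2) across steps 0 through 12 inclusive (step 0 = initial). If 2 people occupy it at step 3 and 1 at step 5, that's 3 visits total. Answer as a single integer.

Step 0: p0@(1,1) p1@(4,1) p2@(4,5) p3@(3,0) p4@(2,5) -> at (0,2): 0 [-], cum=0
Step 1: p0@(2,1) p1@(3,1) p2@(3,5) p3@ESC p4@(1,5) -> at (0,2): 0 [-], cum=0
Step 2: p0@ESC p1@(2,1) p2@(2,5) p3@ESC p4@(0,5) -> at (0,2): 0 [-], cum=0
Step 3: p0@ESC p1@ESC p2@(1,5) p3@ESC p4@(0,4) -> at (0,2): 0 [-], cum=0
Step 4: p0@ESC p1@ESC p2@(0,5) p3@ESC p4@ESC -> at (0,2): 0 [-], cum=0
Step 5: p0@ESC p1@ESC p2@(0,4) p3@ESC p4@ESC -> at (0,2): 0 [-], cum=0
Step 6: p0@ESC p1@ESC p2@ESC p3@ESC p4@ESC -> at (0,2): 0 [-], cum=0
Total visits = 0

Answer: 0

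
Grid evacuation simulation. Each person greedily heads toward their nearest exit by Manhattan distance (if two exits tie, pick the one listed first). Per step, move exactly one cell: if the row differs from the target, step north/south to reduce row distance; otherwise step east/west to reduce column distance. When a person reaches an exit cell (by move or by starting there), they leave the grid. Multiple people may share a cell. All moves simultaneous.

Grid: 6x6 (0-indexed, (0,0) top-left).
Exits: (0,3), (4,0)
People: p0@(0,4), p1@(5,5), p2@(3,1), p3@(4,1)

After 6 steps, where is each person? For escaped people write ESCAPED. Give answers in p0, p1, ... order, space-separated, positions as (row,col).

Step 1: p0:(0,4)->(0,3)->EXIT | p1:(5,5)->(4,5) | p2:(3,1)->(4,1) | p3:(4,1)->(4,0)->EXIT
Step 2: p0:escaped | p1:(4,5)->(4,4) | p2:(4,1)->(4,0)->EXIT | p3:escaped
Step 3: p0:escaped | p1:(4,4)->(4,3) | p2:escaped | p3:escaped
Step 4: p0:escaped | p1:(4,3)->(4,2) | p2:escaped | p3:escaped
Step 5: p0:escaped | p1:(4,2)->(4,1) | p2:escaped | p3:escaped
Step 6: p0:escaped | p1:(4,1)->(4,0)->EXIT | p2:escaped | p3:escaped

ESCAPED ESCAPED ESCAPED ESCAPED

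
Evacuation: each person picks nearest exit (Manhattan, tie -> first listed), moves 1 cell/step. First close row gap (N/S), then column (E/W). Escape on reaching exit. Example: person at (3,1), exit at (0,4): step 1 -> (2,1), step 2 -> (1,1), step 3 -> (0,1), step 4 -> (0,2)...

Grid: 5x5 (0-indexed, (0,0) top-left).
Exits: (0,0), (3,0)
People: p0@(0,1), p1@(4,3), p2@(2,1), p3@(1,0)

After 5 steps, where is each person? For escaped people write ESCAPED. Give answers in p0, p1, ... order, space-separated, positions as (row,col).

Step 1: p0:(0,1)->(0,0)->EXIT | p1:(4,3)->(3,3) | p2:(2,1)->(3,1) | p3:(1,0)->(0,0)->EXIT
Step 2: p0:escaped | p1:(3,3)->(3,2) | p2:(3,1)->(3,0)->EXIT | p3:escaped
Step 3: p0:escaped | p1:(3,2)->(3,1) | p2:escaped | p3:escaped
Step 4: p0:escaped | p1:(3,1)->(3,0)->EXIT | p2:escaped | p3:escaped

ESCAPED ESCAPED ESCAPED ESCAPED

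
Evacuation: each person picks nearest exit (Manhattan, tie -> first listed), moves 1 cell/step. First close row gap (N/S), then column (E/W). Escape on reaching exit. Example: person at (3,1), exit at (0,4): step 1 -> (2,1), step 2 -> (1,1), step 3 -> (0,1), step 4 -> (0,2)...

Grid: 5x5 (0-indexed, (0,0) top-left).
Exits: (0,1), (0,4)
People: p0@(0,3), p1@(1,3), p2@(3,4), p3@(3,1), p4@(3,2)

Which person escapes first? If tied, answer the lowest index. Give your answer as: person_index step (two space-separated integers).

Answer: 0 1

Derivation:
Step 1: p0:(0,3)->(0,4)->EXIT | p1:(1,3)->(0,3) | p2:(3,4)->(2,4) | p3:(3,1)->(2,1) | p4:(3,2)->(2,2)
Step 2: p0:escaped | p1:(0,3)->(0,4)->EXIT | p2:(2,4)->(1,4) | p3:(2,1)->(1,1) | p4:(2,2)->(1,2)
Step 3: p0:escaped | p1:escaped | p2:(1,4)->(0,4)->EXIT | p3:(1,1)->(0,1)->EXIT | p4:(1,2)->(0,2)
Step 4: p0:escaped | p1:escaped | p2:escaped | p3:escaped | p4:(0,2)->(0,1)->EXIT
Exit steps: [1, 2, 3, 3, 4]
First to escape: p0 at step 1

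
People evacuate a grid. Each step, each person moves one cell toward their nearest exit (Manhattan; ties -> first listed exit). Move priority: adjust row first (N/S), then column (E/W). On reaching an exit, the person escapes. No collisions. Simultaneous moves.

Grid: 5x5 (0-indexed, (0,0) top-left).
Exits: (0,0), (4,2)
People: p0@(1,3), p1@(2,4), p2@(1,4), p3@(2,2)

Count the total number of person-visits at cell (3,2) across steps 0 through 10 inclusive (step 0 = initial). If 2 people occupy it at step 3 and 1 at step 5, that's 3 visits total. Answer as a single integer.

Step 0: p0@(1,3) p1@(2,4) p2@(1,4) p3@(2,2) -> at (3,2): 0 [-], cum=0
Step 1: p0@(0,3) p1@(3,4) p2@(0,4) p3@(3,2) -> at (3,2): 1 [p3], cum=1
Step 2: p0@(0,2) p1@(4,4) p2@(0,3) p3@ESC -> at (3,2): 0 [-], cum=1
Step 3: p0@(0,1) p1@(4,3) p2@(0,2) p3@ESC -> at (3,2): 0 [-], cum=1
Step 4: p0@ESC p1@ESC p2@(0,1) p3@ESC -> at (3,2): 0 [-], cum=1
Step 5: p0@ESC p1@ESC p2@ESC p3@ESC -> at (3,2): 0 [-], cum=1
Total visits = 1

Answer: 1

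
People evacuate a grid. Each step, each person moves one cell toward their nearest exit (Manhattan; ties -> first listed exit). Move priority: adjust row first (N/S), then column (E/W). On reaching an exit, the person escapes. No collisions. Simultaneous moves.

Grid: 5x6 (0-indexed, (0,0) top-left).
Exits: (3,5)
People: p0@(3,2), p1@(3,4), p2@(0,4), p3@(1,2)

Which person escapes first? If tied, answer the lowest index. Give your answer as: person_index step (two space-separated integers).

Answer: 1 1

Derivation:
Step 1: p0:(3,2)->(3,3) | p1:(3,4)->(3,5)->EXIT | p2:(0,4)->(1,4) | p3:(1,2)->(2,2)
Step 2: p0:(3,3)->(3,4) | p1:escaped | p2:(1,4)->(2,4) | p3:(2,2)->(3,2)
Step 3: p0:(3,4)->(3,5)->EXIT | p1:escaped | p2:(2,4)->(3,4) | p3:(3,2)->(3,3)
Step 4: p0:escaped | p1:escaped | p2:(3,4)->(3,5)->EXIT | p3:(3,3)->(3,4)
Step 5: p0:escaped | p1:escaped | p2:escaped | p3:(3,4)->(3,5)->EXIT
Exit steps: [3, 1, 4, 5]
First to escape: p1 at step 1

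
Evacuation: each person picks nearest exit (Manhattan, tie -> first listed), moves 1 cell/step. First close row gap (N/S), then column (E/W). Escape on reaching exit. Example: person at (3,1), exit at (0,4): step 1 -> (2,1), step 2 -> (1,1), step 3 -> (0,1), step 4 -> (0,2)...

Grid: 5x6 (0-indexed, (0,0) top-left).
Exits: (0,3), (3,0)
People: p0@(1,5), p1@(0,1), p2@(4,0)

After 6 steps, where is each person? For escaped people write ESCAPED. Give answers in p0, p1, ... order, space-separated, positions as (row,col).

Step 1: p0:(1,5)->(0,5) | p1:(0,1)->(0,2) | p2:(4,0)->(3,0)->EXIT
Step 2: p0:(0,5)->(0,4) | p1:(0,2)->(0,3)->EXIT | p2:escaped
Step 3: p0:(0,4)->(0,3)->EXIT | p1:escaped | p2:escaped

ESCAPED ESCAPED ESCAPED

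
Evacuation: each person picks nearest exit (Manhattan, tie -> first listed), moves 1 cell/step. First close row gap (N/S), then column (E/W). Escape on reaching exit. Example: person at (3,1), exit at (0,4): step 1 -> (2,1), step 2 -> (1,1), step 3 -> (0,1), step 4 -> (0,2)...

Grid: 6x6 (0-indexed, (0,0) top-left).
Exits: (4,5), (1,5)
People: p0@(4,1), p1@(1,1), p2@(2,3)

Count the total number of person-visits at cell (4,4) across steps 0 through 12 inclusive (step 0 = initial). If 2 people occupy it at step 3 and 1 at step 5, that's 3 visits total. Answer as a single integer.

Step 0: p0@(4,1) p1@(1,1) p2@(2,3) -> at (4,4): 0 [-], cum=0
Step 1: p0@(4,2) p1@(1,2) p2@(1,3) -> at (4,4): 0 [-], cum=0
Step 2: p0@(4,3) p1@(1,3) p2@(1,4) -> at (4,4): 0 [-], cum=0
Step 3: p0@(4,4) p1@(1,4) p2@ESC -> at (4,4): 1 [p0], cum=1
Step 4: p0@ESC p1@ESC p2@ESC -> at (4,4): 0 [-], cum=1
Total visits = 1

Answer: 1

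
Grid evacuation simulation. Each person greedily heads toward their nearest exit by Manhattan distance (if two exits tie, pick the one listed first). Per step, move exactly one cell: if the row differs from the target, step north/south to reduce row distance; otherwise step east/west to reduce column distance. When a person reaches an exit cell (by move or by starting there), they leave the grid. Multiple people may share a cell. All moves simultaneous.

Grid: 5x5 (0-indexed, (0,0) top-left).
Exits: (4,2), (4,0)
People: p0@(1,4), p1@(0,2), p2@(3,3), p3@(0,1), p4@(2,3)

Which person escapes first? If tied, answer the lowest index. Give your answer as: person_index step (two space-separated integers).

Step 1: p0:(1,4)->(2,4) | p1:(0,2)->(1,2) | p2:(3,3)->(4,3) | p3:(0,1)->(1,1) | p4:(2,3)->(3,3)
Step 2: p0:(2,4)->(3,4) | p1:(1,2)->(2,2) | p2:(4,3)->(4,2)->EXIT | p3:(1,1)->(2,1) | p4:(3,3)->(4,3)
Step 3: p0:(3,4)->(4,4) | p1:(2,2)->(3,2) | p2:escaped | p3:(2,1)->(3,1) | p4:(4,3)->(4,2)->EXIT
Step 4: p0:(4,4)->(4,3) | p1:(3,2)->(4,2)->EXIT | p2:escaped | p3:(3,1)->(4,1) | p4:escaped
Step 5: p0:(4,3)->(4,2)->EXIT | p1:escaped | p2:escaped | p3:(4,1)->(4,2)->EXIT | p4:escaped
Exit steps: [5, 4, 2, 5, 3]
First to escape: p2 at step 2

Answer: 2 2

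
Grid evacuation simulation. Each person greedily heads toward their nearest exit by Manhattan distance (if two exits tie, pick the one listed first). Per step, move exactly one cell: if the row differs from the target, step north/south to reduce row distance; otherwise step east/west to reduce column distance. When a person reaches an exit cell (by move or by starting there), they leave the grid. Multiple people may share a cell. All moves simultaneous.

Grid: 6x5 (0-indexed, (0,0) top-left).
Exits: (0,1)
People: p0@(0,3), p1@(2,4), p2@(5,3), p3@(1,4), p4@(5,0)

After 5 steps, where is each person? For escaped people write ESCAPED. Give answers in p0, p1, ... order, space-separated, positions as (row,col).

Step 1: p0:(0,3)->(0,2) | p1:(2,4)->(1,4) | p2:(5,3)->(4,3) | p3:(1,4)->(0,4) | p4:(5,0)->(4,0)
Step 2: p0:(0,2)->(0,1)->EXIT | p1:(1,4)->(0,4) | p2:(4,3)->(3,3) | p3:(0,4)->(0,3) | p4:(4,0)->(3,0)
Step 3: p0:escaped | p1:(0,4)->(0,3) | p2:(3,3)->(2,3) | p3:(0,3)->(0,2) | p4:(3,0)->(2,0)
Step 4: p0:escaped | p1:(0,3)->(0,2) | p2:(2,3)->(1,3) | p3:(0,2)->(0,1)->EXIT | p4:(2,0)->(1,0)
Step 5: p0:escaped | p1:(0,2)->(0,1)->EXIT | p2:(1,3)->(0,3) | p3:escaped | p4:(1,0)->(0,0)

ESCAPED ESCAPED (0,3) ESCAPED (0,0)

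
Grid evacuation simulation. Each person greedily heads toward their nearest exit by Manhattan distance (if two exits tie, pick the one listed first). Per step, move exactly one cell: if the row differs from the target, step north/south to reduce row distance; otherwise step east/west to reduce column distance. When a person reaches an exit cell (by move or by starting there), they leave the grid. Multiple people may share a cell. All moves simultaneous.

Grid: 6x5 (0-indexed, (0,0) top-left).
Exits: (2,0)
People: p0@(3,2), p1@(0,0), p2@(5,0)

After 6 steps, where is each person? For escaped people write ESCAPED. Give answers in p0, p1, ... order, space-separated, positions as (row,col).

Step 1: p0:(3,2)->(2,2) | p1:(0,0)->(1,0) | p2:(5,0)->(4,0)
Step 2: p0:(2,2)->(2,1) | p1:(1,0)->(2,0)->EXIT | p2:(4,0)->(3,0)
Step 3: p0:(2,1)->(2,0)->EXIT | p1:escaped | p2:(3,0)->(2,0)->EXIT

ESCAPED ESCAPED ESCAPED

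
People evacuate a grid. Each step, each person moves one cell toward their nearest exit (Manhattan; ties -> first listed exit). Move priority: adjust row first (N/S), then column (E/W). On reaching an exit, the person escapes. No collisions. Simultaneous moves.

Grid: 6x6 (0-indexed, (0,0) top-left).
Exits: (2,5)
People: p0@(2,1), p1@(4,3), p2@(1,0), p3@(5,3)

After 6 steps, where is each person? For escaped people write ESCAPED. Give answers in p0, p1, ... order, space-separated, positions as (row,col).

Step 1: p0:(2,1)->(2,2) | p1:(4,3)->(3,3) | p2:(1,0)->(2,0) | p3:(5,3)->(4,3)
Step 2: p0:(2,2)->(2,3) | p1:(3,3)->(2,3) | p2:(2,0)->(2,1) | p3:(4,3)->(3,3)
Step 3: p0:(2,3)->(2,4) | p1:(2,3)->(2,4) | p2:(2,1)->(2,2) | p3:(3,3)->(2,3)
Step 4: p0:(2,4)->(2,5)->EXIT | p1:(2,4)->(2,5)->EXIT | p2:(2,2)->(2,3) | p3:(2,3)->(2,4)
Step 5: p0:escaped | p1:escaped | p2:(2,3)->(2,4) | p3:(2,4)->(2,5)->EXIT
Step 6: p0:escaped | p1:escaped | p2:(2,4)->(2,5)->EXIT | p3:escaped

ESCAPED ESCAPED ESCAPED ESCAPED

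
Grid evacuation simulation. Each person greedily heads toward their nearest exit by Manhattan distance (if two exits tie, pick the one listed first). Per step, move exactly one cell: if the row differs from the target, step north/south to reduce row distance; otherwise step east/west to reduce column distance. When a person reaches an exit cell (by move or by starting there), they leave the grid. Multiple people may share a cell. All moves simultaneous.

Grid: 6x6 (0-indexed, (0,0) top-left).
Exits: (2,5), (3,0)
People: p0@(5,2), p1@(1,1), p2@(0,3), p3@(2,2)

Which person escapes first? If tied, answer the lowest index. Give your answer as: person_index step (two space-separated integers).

Answer: 1 3

Derivation:
Step 1: p0:(5,2)->(4,2) | p1:(1,1)->(2,1) | p2:(0,3)->(1,3) | p3:(2,2)->(2,3)
Step 2: p0:(4,2)->(3,2) | p1:(2,1)->(3,1) | p2:(1,3)->(2,3) | p3:(2,3)->(2,4)
Step 3: p0:(3,2)->(3,1) | p1:(3,1)->(3,0)->EXIT | p2:(2,3)->(2,4) | p3:(2,4)->(2,5)->EXIT
Step 4: p0:(3,1)->(3,0)->EXIT | p1:escaped | p2:(2,4)->(2,5)->EXIT | p3:escaped
Exit steps: [4, 3, 4, 3]
First to escape: p1 at step 3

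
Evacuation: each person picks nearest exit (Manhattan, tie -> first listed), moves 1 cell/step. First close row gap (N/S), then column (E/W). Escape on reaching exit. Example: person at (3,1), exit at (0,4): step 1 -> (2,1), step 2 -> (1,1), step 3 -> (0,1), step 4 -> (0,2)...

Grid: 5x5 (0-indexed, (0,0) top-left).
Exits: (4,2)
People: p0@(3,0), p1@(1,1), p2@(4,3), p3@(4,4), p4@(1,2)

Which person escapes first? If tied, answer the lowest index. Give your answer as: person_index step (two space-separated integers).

Answer: 2 1

Derivation:
Step 1: p0:(3,0)->(4,0) | p1:(1,1)->(2,1) | p2:(4,3)->(4,2)->EXIT | p3:(4,4)->(4,3) | p4:(1,2)->(2,2)
Step 2: p0:(4,0)->(4,1) | p1:(2,1)->(3,1) | p2:escaped | p3:(4,3)->(4,2)->EXIT | p4:(2,2)->(3,2)
Step 3: p0:(4,1)->(4,2)->EXIT | p1:(3,1)->(4,1) | p2:escaped | p3:escaped | p4:(3,2)->(4,2)->EXIT
Step 4: p0:escaped | p1:(4,1)->(4,2)->EXIT | p2:escaped | p3:escaped | p4:escaped
Exit steps: [3, 4, 1, 2, 3]
First to escape: p2 at step 1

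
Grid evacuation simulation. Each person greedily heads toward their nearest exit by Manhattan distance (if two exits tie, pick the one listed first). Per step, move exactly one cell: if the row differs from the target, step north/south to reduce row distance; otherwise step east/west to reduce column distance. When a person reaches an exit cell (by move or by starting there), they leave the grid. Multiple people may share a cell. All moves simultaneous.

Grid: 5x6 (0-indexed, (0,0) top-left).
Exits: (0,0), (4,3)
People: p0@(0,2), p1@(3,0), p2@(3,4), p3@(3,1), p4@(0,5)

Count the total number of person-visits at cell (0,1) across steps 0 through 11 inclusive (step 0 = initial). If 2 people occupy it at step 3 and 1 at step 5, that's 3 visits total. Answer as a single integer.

Step 0: p0@(0,2) p1@(3,0) p2@(3,4) p3@(3,1) p4@(0,5) -> at (0,1): 0 [-], cum=0
Step 1: p0@(0,1) p1@(2,0) p2@(4,4) p3@(4,1) p4@(0,4) -> at (0,1): 1 [p0], cum=1
Step 2: p0@ESC p1@(1,0) p2@ESC p3@(4,2) p4@(0,3) -> at (0,1): 0 [-], cum=1
Step 3: p0@ESC p1@ESC p2@ESC p3@ESC p4@(0,2) -> at (0,1): 0 [-], cum=1
Step 4: p0@ESC p1@ESC p2@ESC p3@ESC p4@(0,1) -> at (0,1): 1 [p4], cum=2
Step 5: p0@ESC p1@ESC p2@ESC p3@ESC p4@ESC -> at (0,1): 0 [-], cum=2
Total visits = 2

Answer: 2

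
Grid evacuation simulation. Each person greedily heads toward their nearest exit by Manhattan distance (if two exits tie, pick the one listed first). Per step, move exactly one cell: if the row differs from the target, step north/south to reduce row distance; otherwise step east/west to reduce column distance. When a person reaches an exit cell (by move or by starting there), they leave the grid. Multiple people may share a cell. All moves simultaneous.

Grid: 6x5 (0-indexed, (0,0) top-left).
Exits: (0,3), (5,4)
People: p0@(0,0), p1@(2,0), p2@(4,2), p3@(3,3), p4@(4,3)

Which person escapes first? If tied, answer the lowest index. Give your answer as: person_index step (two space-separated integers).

Answer: 4 2

Derivation:
Step 1: p0:(0,0)->(0,1) | p1:(2,0)->(1,0) | p2:(4,2)->(5,2) | p3:(3,3)->(2,3) | p4:(4,3)->(5,3)
Step 2: p0:(0,1)->(0,2) | p1:(1,0)->(0,0) | p2:(5,2)->(5,3) | p3:(2,3)->(1,3) | p4:(5,3)->(5,4)->EXIT
Step 3: p0:(0,2)->(0,3)->EXIT | p1:(0,0)->(0,1) | p2:(5,3)->(5,4)->EXIT | p3:(1,3)->(0,3)->EXIT | p4:escaped
Step 4: p0:escaped | p1:(0,1)->(0,2) | p2:escaped | p3:escaped | p4:escaped
Step 5: p0:escaped | p1:(0,2)->(0,3)->EXIT | p2:escaped | p3:escaped | p4:escaped
Exit steps: [3, 5, 3, 3, 2]
First to escape: p4 at step 2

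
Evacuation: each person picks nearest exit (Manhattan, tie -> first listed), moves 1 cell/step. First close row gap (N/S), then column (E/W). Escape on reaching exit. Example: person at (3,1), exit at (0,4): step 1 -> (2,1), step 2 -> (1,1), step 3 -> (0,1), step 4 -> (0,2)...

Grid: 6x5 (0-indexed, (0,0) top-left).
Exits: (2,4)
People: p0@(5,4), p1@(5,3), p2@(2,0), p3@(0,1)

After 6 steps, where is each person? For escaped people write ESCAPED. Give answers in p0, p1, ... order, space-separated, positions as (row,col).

Step 1: p0:(5,4)->(4,4) | p1:(5,3)->(4,3) | p2:(2,0)->(2,1) | p3:(0,1)->(1,1)
Step 2: p0:(4,4)->(3,4) | p1:(4,3)->(3,3) | p2:(2,1)->(2,2) | p3:(1,1)->(2,1)
Step 3: p0:(3,4)->(2,4)->EXIT | p1:(3,3)->(2,3) | p2:(2,2)->(2,3) | p3:(2,1)->(2,2)
Step 4: p0:escaped | p1:(2,3)->(2,4)->EXIT | p2:(2,3)->(2,4)->EXIT | p3:(2,2)->(2,3)
Step 5: p0:escaped | p1:escaped | p2:escaped | p3:(2,3)->(2,4)->EXIT

ESCAPED ESCAPED ESCAPED ESCAPED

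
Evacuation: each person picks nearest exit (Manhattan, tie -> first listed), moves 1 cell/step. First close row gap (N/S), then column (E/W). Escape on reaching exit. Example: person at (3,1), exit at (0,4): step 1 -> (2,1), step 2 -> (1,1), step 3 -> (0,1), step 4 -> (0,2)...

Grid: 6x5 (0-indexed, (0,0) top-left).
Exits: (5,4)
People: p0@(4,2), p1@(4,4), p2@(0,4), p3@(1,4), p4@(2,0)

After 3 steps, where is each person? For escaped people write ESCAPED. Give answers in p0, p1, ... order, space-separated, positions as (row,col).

Step 1: p0:(4,2)->(5,2) | p1:(4,4)->(5,4)->EXIT | p2:(0,4)->(1,4) | p3:(1,4)->(2,4) | p4:(2,0)->(3,0)
Step 2: p0:(5,2)->(5,3) | p1:escaped | p2:(1,4)->(2,4) | p3:(2,4)->(3,4) | p4:(3,0)->(4,0)
Step 3: p0:(5,3)->(5,4)->EXIT | p1:escaped | p2:(2,4)->(3,4) | p3:(3,4)->(4,4) | p4:(4,0)->(5,0)

ESCAPED ESCAPED (3,4) (4,4) (5,0)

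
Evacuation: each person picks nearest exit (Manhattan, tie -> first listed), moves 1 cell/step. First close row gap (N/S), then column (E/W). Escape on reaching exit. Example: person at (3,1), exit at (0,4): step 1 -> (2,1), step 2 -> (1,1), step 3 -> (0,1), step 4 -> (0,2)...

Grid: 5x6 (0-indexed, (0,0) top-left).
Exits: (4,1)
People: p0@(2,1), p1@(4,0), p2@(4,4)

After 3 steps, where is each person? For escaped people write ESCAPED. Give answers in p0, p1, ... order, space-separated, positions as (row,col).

Step 1: p0:(2,1)->(3,1) | p1:(4,0)->(4,1)->EXIT | p2:(4,4)->(4,3)
Step 2: p0:(3,1)->(4,1)->EXIT | p1:escaped | p2:(4,3)->(4,2)
Step 3: p0:escaped | p1:escaped | p2:(4,2)->(4,1)->EXIT

ESCAPED ESCAPED ESCAPED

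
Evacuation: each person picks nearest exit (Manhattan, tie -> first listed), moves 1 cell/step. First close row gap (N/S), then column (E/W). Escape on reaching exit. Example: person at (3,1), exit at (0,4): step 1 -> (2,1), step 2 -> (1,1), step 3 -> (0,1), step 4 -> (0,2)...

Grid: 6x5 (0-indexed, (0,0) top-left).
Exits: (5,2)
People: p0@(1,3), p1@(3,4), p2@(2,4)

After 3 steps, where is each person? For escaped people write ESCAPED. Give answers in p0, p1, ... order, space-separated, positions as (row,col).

Step 1: p0:(1,3)->(2,3) | p1:(3,4)->(4,4) | p2:(2,4)->(3,4)
Step 2: p0:(2,3)->(3,3) | p1:(4,4)->(5,4) | p2:(3,4)->(4,4)
Step 3: p0:(3,3)->(4,3) | p1:(5,4)->(5,3) | p2:(4,4)->(5,4)

(4,3) (5,3) (5,4)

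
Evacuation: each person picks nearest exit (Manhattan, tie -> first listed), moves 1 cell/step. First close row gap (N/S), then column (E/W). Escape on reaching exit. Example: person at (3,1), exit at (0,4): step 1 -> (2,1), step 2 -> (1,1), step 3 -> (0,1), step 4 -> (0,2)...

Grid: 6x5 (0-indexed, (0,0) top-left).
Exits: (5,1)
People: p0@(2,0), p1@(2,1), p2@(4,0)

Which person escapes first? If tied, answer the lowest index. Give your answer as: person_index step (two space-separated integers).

Answer: 2 2

Derivation:
Step 1: p0:(2,0)->(3,0) | p1:(2,1)->(3,1) | p2:(4,0)->(5,0)
Step 2: p0:(3,0)->(4,0) | p1:(3,1)->(4,1) | p2:(5,0)->(5,1)->EXIT
Step 3: p0:(4,0)->(5,0) | p1:(4,1)->(5,1)->EXIT | p2:escaped
Step 4: p0:(5,0)->(5,1)->EXIT | p1:escaped | p2:escaped
Exit steps: [4, 3, 2]
First to escape: p2 at step 2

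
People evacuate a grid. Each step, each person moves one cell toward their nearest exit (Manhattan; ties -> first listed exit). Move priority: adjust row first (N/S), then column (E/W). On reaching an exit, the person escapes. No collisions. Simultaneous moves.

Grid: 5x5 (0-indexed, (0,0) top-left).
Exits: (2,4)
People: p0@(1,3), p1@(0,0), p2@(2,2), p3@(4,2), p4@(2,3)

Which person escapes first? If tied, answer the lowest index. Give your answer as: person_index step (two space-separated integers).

Answer: 4 1

Derivation:
Step 1: p0:(1,3)->(2,3) | p1:(0,0)->(1,0) | p2:(2,2)->(2,3) | p3:(4,2)->(3,2) | p4:(2,3)->(2,4)->EXIT
Step 2: p0:(2,3)->(2,4)->EXIT | p1:(1,0)->(2,0) | p2:(2,3)->(2,4)->EXIT | p3:(3,2)->(2,2) | p4:escaped
Step 3: p0:escaped | p1:(2,0)->(2,1) | p2:escaped | p3:(2,2)->(2,3) | p4:escaped
Step 4: p0:escaped | p1:(2,1)->(2,2) | p2:escaped | p3:(2,3)->(2,4)->EXIT | p4:escaped
Step 5: p0:escaped | p1:(2,2)->(2,3) | p2:escaped | p3:escaped | p4:escaped
Step 6: p0:escaped | p1:(2,3)->(2,4)->EXIT | p2:escaped | p3:escaped | p4:escaped
Exit steps: [2, 6, 2, 4, 1]
First to escape: p4 at step 1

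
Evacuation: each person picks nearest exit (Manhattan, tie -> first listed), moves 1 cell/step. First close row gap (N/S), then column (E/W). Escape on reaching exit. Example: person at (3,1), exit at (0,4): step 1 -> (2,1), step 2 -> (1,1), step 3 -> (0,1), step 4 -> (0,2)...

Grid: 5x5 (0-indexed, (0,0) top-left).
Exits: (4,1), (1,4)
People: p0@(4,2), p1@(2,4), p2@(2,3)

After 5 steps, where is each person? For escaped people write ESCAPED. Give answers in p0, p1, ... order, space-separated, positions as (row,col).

Step 1: p0:(4,2)->(4,1)->EXIT | p1:(2,4)->(1,4)->EXIT | p2:(2,3)->(1,3)
Step 2: p0:escaped | p1:escaped | p2:(1,3)->(1,4)->EXIT

ESCAPED ESCAPED ESCAPED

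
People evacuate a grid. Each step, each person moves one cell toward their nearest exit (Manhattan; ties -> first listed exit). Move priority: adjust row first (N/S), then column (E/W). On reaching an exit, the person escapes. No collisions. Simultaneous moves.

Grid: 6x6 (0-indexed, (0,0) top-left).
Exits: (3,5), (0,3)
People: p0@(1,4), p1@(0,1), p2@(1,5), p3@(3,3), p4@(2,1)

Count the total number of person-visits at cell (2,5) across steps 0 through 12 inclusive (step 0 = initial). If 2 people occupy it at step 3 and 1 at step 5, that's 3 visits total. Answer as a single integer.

Answer: 1

Derivation:
Step 0: p0@(1,4) p1@(0,1) p2@(1,5) p3@(3,3) p4@(2,1) -> at (2,5): 0 [-], cum=0
Step 1: p0@(0,4) p1@(0,2) p2@(2,5) p3@(3,4) p4@(1,1) -> at (2,5): 1 [p2], cum=1
Step 2: p0@ESC p1@ESC p2@ESC p3@ESC p4@(0,1) -> at (2,5): 0 [-], cum=1
Step 3: p0@ESC p1@ESC p2@ESC p3@ESC p4@(0,2) -> at (2,5): 0 [-], cum=1
Step 4: p0@ESC p1@ESC p2@ESC p3@ESC p4@ESC -> at (2,5): 0 [-], cum=1
Total visits = 1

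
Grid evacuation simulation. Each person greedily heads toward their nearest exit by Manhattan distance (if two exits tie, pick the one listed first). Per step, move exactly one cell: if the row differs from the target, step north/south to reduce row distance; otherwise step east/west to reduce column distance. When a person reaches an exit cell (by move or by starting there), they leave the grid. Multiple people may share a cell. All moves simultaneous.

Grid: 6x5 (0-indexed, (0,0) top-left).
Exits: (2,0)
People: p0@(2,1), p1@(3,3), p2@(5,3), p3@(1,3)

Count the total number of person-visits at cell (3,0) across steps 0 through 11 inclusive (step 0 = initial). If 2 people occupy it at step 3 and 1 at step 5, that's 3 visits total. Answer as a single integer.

Answer: 0

Derivation:
Step 0: p0@(2,1) p1@(3,3) p2@(5,3) p3@(1,3) -> at (3,0): 0 [-], cum=0
Step 1: p0@ESC p1@(2,3) p2@(4,3) p3@(2,3) -> at (3,0): 0 [-], cum=0
Step 2: p0@ESC p1@(2,2) p2@(3,3) p3@(2,2) -> at (3,0): 0 [-], cum=0
Step 3: p0@ESC p1@(2,1) p2@(2,3) p3@(2,1) -> at (3,0): 0 [-], cum=0
Step 4: p0@ESC p1@ESC p2@(2,2) p3@ESC -> at (3,0): 0 [-], cum=0
Step 5: p0@ESC p1@ESC p2@(2,1) p3@ESC -> at (3,0): 0 [-], cum=0
Step 6: p0@ESC p1@ESC p2@ESC p3@ESC -> at (3,0): 0 [-], cum=0
Total visits = 0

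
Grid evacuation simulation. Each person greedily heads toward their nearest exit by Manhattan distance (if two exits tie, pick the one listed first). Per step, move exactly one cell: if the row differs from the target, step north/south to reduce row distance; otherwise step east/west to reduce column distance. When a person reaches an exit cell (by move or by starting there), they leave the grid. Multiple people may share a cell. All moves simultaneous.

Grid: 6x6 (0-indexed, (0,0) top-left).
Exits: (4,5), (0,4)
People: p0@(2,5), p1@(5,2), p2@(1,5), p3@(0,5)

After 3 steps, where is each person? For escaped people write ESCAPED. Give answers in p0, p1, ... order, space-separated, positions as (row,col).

Step 1: p0:(2,5)->(3,5) | p1:(5,2)->(4,2) | p2:(1,5)->(0,5) | p3:(0,5)->(0,4)->EXIT
Step 2: p0:(3,5)->(4,5)->EXIT | p1:(4,2)->(4,3) | p2:(0,5)->(0,4)->EXIT | p3:escaped
Step 3: p0:escaped | p1:(4,3)->(4,4) | p2:escaped | p3:escaped

ESCAPED (4,4) ESCAPED ESCAPED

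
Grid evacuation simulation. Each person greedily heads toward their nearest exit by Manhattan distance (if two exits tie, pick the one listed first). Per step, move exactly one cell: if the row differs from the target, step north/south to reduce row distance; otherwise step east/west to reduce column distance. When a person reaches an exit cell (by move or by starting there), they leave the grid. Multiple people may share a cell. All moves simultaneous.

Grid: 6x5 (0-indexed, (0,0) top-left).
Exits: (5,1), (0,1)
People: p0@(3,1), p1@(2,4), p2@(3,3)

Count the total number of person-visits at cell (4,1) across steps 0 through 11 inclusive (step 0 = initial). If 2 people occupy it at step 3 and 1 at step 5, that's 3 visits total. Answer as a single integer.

Answer: 1

Derivation:
Step 0: p0@(3,1) p1@(2,4) p2@(3,3) -> at (4,1): 0 [-], cum=0
Step 1: p0@(4,1) p1@(1,4) p2@(4,3) -> at (4,1): 1 [p0], cum=1
Step 2: p0@ESC p1@(0,4) p2@(5,3) -> at (4,1): 0 [-], cum=1
Step 3: p0@ESC p1@(0,3) p2@(5,2) -> at (4,1): 0 [-], cum=1
Step 4: p0@ESC p1@(0,2) p2@ESC -> at (4,1): 0 [-], cum=1
Step 5: p0@ESC p1@ESC p2@ESC -> at (4,1): 0 [-], cum=1
Total visits = 1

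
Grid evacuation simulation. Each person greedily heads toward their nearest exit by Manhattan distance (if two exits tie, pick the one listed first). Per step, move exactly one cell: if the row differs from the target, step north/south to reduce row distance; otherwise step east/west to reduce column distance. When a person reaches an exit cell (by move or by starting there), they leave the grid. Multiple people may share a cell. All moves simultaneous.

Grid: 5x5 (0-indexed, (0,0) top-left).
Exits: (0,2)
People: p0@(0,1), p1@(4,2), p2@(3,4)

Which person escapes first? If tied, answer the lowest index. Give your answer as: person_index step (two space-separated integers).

Step 1: p0:(0,1)->(0,2)->EXIT | p1:(4,2)->(3,2) | p2:(3,4)->(2,4)
Step 2: p0:escaped | p1:(3,2)->(2,2) | p2:(2,4)->(1,4)
Step 3: p0:escaped | p1:(2,2)->(1,2) | p2:(1,4)->(0,4)
Step 4: p0:escaped | p1:(1,2)->(0,2)->EXIT | p2:(0,4)->(0,3)
Step 5: p0:escaped | p1:escaped | p2:(0,3)->(0,2)->EXIT
Exit steps: [1, 4, 5]
First to escape: p0 at step 1

Answer: 0 1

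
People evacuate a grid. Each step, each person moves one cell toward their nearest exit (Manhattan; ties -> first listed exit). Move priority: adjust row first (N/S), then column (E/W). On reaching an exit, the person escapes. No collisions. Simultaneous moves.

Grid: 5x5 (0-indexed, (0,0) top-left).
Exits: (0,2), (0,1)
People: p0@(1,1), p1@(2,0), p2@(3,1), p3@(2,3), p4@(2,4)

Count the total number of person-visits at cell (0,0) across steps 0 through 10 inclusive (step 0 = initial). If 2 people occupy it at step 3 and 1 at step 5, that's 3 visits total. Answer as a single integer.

Answer: 1

Derivation:
Step 0: p0@(1,1) p1@(2,0) p2@(3,1) p3@(2,3) p4@(2,4) -> at (0,0): 0 [-], cum=0
Step 1: p0@ESC p1@(1,0) p2@(2,1) p3@(1,3) p4@(1,4) -> at (0,0): 0 [-], cum=0
Step 2: p0@ESC p1@(0,0) p2@(1,1) p3@(0,3) p4@(0,4) -> at (0,0): 1 [p1], cum=1
Step 3: p0@ESC p1@ESC p2@ESC p3@ESC p4@(0,3) -> at (0,0): 0 [-], cum=1
Step 4: p0@ESC p1@ESC p2@ESC p3@ESC p4@ESC -> at (0,0): 0 [-], cum=1
Total visits = 1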